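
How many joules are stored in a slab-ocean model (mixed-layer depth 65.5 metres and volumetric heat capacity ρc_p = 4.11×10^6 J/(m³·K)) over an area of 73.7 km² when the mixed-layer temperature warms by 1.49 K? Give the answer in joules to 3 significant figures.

2.96×10^16 J

Areal heat capacity C = ρc_p × D = 4.11×10^6 × 65.5 = 2.69×10^8 J/(m²·K).
Heat per unit area: q = C ΔT = 2.69×10^8 × 1.49 = 4.01×10^8 J/m².
Total heat: Q = q × A = 4.01×10^8 × (73.7 × 10⁶ m²) = 2.96×10^16 J.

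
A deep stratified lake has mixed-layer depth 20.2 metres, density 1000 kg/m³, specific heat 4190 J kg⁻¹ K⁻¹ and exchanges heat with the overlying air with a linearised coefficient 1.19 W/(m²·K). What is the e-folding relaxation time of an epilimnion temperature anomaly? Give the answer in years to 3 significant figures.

Areal heat capacity C = ρ c_p D = 1000 × 4190 × 20.2 = 8.46×10^7 J/(m^2 K).
Relaxation time τ = C / λ = 8.46×10^7 / 1.19 = 7.11×10^7 s.
In years: 7.11×10^7 s / (3.156×10^7 s/year) = 2.25 years.

2.25 years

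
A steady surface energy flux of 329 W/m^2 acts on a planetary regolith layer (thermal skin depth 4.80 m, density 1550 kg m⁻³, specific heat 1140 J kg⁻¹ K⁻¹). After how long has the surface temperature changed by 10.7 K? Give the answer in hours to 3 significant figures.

76.6 hours

Areal heat capacity C = ρ c_p D = 1550 × 1140 × 4.80 = 8.48×10^6 J m⁻² K⁻¹.
Time required: Δt = C ΔT / F = 8.48×10^6 × 10.7 / 329 = 2.76×10^5 s.
In hours: 2.76×10^5 s / (3600 s/hour) = 76.6 hours.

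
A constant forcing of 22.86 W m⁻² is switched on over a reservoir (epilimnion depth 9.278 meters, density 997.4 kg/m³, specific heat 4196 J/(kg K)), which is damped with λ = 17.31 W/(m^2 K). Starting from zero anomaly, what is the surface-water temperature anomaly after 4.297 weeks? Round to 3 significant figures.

Areal heat capacity C = ρ c_p D = 997.4 × 4196 × 9.278 = 3.88×10^7 J/(m^2 K).
τ = C / λ = 3.88×10^7 / 17.31 = 2.24×10^6 s.
Equilibrium anomaly ΔT_eq = F / λ = 22.86 / 17.31 = 1.32 K.
t = 4.297 weeks = 2.60×10^6 s, so t/τ = 1.16.
ΔT(t) = ΔT_eq (1 − e^(−t/τ)) = 1.32 × (1 − e^−1.16) = 0.906 K.

0.906 K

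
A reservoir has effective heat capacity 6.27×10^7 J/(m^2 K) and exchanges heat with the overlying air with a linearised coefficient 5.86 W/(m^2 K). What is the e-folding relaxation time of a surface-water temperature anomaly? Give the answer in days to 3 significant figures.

124 days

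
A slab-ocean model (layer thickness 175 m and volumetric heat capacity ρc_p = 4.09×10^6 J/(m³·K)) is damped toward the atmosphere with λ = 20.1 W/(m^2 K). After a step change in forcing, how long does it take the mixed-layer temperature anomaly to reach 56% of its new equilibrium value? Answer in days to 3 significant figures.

338 days

Areal heat capacity C = ρc_p × D = 4.09×10^6 × 175 = 7.16×10^8 J m⁻² K⁻¹.
τ = C / λ = 7.16×10^8 / 20.1 = 3.56×10^7 s.
Fraction reached: 1 − e^(−t/τ) = 0.56 ⇒ t = −τ ln(1 − 0.56) = τ × 0.821.
t = 2.92×10^7 s = 338 days.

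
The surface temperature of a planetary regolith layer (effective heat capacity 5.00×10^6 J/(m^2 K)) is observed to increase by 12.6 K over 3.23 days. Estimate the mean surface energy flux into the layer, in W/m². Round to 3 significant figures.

226

Areal heat capacity C = 5.00×10^6 J/(m^2 K) (given).
Required heat per unit area: Q = C ΔT = 5.00×10^6 × 12.6 = 6.30×10^7 J/m².
Flux F = Q / Δt = 6.30×10^7 / 2.79×10^5 s = 226 W/m².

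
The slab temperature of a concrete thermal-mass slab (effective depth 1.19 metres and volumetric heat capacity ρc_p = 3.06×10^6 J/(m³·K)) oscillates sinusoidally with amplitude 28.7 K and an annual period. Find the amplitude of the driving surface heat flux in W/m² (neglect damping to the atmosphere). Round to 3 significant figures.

Areal heat capacity C = ρc_p × D = 3.06×10^6 × 1.19 = 3.64×10^6 J/(m²·K).
ω = 2π / 3.15×10^7 s = 1.99×10^-7 s⁻¹.
Cω = 3.64×10^6 × 1.99×10^-7 = 0.726 W/(m²·K).
F₀ = A × Cω = 28.7 × 0.726 = 20.8 W/m².

20.8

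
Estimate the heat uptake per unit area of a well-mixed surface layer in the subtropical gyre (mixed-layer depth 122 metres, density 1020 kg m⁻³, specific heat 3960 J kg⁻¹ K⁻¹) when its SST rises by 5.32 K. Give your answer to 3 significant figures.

Areal heat capacity C = ρ c_p D = 1020 × 3960 × 122 = 4.93×10^8 J/(m²·K).
ΔQ = C ΔT = 4.93×10^8 × 5.32 = 2.62×10^9 J/m².

2.62×10^9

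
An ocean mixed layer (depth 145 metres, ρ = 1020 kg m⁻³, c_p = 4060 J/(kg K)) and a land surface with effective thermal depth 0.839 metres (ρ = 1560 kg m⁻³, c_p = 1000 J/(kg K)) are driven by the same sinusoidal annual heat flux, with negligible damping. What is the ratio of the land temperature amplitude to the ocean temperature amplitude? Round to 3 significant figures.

C_ocean = 1020 × 4060 × 145 = 6.00×10^8 J/(m²·K).
C_land = 1560 × 1000 × 0.839 = 1.31×10^6 J/(m²·K).
Undamped amplitude ∝ 1/C, so A_land/A_ocean = C_ocean/C_land = 459.

459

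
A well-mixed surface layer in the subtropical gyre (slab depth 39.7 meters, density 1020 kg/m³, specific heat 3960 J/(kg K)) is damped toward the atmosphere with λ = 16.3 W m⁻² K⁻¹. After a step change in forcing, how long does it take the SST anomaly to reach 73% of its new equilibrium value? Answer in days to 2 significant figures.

150 days

Areal heat capacity C = ρ c_p D = 1020 × 3960 × 39.7 = 1.60×10^8 J/(m^2 K).
τ = C / λ = 1.60×10^8 / 16.3 = 9.84×10^6 s.
Fraction reached: 1 − e^(−t/τ) = 0.73 ⇒ t = −τ ln(1 − 0.73) = τ × 1.31.
t = 1.29×10^7 s = 149 days.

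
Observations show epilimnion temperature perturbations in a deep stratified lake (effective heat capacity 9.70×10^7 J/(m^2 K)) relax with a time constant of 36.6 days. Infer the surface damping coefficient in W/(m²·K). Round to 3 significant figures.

Areal heat capacity C = 9.70×10^7 J/(m^2 K) (given).
τ = 36.6 days = 3.16×10^6 s.
λ = C / τ = 9.70×10^7 / 3.16×10^6 = 30.7 W/(m²·K).

30.7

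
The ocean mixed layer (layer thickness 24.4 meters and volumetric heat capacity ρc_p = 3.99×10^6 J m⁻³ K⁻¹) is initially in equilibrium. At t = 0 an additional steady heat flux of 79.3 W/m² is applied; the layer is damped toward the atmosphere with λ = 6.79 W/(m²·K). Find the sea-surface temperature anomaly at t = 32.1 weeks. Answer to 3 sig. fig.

8.66 K

Areal heat capacity C = ρc_p × D = 3.99×10^6 × 24.4 = 9.74×10^7 J m⁻² K⁻¹.
τ = C / λ = 9.74×10^7 / 6.79 = 1.43×10^7 s.
Equilibrium anomaly ΔT_eq = F / λ = 79.3 / 6.79 = 11.7 K.
t = 32.1 weeks = 1.94×10^7 s, so t/τ = 1.35.
ΔT(t) = ΔT_eq (1 − e^(−t/τ)) = 11.7 × (1 − e^−1.35) = 8.66 K.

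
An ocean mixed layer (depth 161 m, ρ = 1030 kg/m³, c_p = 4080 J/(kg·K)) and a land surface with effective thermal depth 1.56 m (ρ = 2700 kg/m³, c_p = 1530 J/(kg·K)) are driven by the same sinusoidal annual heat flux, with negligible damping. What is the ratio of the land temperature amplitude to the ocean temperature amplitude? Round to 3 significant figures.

105

C_ocean = 1030 × 4080 × 161 = 6.77×10^8 J/(m²·K).
C_land = 2700 × 1530 × 1.56 = 6.44×10^6 J/(m²·K).
Undamped amplitude ∝ 1/C, so A_land/A_ocean = C_ocean/C_land = 105.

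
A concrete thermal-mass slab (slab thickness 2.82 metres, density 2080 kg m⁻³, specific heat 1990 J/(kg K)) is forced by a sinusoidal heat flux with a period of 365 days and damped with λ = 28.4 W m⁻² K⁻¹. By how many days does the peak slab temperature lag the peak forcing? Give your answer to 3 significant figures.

4.75 days

Areal heat capacity C = ρ c_p D = 2080 × 1990 × 2.82 = 1.17×10^7 J/(m^2 K).
ω = 2π / 3.15×10^7 s = 1.99×10^-7 s⁻¹.
Phase lag φ = arctan(Cω/λ) = arctan(2.33/28.4) = 0.0817 rad.
Time lag = φ / ω = 0.0817 / 1.99×10^-7 = 4.10×10^5 s = 4.75 days.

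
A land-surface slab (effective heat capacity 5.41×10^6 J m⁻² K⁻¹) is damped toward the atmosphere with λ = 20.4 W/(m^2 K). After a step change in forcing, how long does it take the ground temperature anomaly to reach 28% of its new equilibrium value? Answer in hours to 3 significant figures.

24.2 hours

Areal heat capacity C = 5.41×10^6 J m⁻² K⁻¹ (given).
τ = C / λ = 5.41×10^6 / 20.4 = 2.65×10^5 s.
Fraction reached: 1 − e^(−t/τ) = 0.28 ⇒ t = −τ ln(1 − 0.28) = τ × 0.329.
t = 87100 s = 24.2 hours.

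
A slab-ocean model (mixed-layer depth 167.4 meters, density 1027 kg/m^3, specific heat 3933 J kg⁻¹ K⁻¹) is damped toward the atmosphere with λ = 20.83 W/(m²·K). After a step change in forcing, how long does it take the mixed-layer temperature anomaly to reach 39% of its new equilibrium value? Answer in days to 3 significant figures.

186 days

Areal heat capacity C = ρ c_p D = 1027 × 3933 × 167.4 = 6.76×10^8 J m⁻² K⁻¹.
τ = C / λ = 6.76×10^8 / 20.83 = 3.25×10^7 s.
Fraction reached: 1 − e^(−t/τ) = 0.39 ⇒ t = −τ ln(1 − 0.39) = τ × 0.494.
t = 1.60×10^7 s = 186 days.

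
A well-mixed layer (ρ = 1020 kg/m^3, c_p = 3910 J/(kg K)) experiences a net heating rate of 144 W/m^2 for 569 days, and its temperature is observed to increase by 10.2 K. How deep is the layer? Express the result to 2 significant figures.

170 m

Heat input Q = F Δt = 144 × 4.92×10^7 s = 7.08×10^9 J/m².
Required areal heat capacity C = Q / ΔT = 6.94×10^8 J/(m²·K).
Depth D = C / (ρ c_p) = 6.94×10^8 / (1020 × 3910) = 174 m.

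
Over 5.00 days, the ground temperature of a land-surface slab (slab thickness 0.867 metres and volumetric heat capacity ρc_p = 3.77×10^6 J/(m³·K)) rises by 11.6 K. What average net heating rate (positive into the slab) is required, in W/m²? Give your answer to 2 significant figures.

Areal heat capacity C = ρc_p × D = 3.77×10^6 × 0.867 = 3.27×10^6 J/(m^2 K).
Required heat per unit area: Q = C ΔT = 3.27×10^6 × 11.6 = 3.79×10^7 J/m².
Flux F = Q / Δt = 3.79×10^7 / 4.32×10^5 s = 87.8 W/m².

88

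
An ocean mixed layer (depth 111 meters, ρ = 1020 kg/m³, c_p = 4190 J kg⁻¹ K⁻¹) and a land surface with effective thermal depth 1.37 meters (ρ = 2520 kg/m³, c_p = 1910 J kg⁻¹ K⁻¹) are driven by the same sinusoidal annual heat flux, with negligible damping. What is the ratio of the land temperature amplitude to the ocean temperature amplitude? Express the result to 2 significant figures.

72

C_ocean = 1020 × 4190 × 111 = 4.74×10^8 J/(m²·K).
C_land = 2520 × 1910 × 1.37 = 6.59×10^6 J/(m²·K).
Undamped amplitude ∝ 1/C, so A_land/A_ocean = C_ocean/C_land = 71.9.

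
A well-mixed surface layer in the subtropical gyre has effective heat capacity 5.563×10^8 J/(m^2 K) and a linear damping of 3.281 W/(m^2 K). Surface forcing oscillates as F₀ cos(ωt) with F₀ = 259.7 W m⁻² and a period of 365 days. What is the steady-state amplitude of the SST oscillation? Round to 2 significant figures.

2.3 K

Areal heat capacity C = 5.563×10^8 J/(m^2 K) (given).
Angular frequency ω = 2π / T = 2π / 3.15×10^7 s = 1.99×10^-7 s⁻¹.
√((Cω)² + λ²) = √((111)² + 3.281²) = 111 W/(m²·K).
Amplitude A = F₀ / √((Cω)²+λ²) = 259.7 / 111 = 2.34 K.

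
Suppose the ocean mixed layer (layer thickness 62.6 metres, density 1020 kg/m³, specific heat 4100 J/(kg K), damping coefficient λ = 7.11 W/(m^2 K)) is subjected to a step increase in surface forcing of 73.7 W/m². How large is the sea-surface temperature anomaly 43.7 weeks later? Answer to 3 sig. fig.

Areal heat capacity C = ρ c_p D = 1020 × 4100 × 62.6 = 2.62×10^8 J/(m²·K).
τ = C / λ = 2.62×10^8 / 7.11 = 3.68×10^7 s.
Equilibrium anomaly ΔT_eq = F / λ = 73.7 / 7.11 = 10.4 K.
t = 43.7 weeks = 2.64×10^7 s, so t/τ = 0.718.
ΔT(t) = ΔT_eq (1 − e^(−t/τ)) = 10.4 × (1 − e^−0.718) = 5.31 K.

5.31 K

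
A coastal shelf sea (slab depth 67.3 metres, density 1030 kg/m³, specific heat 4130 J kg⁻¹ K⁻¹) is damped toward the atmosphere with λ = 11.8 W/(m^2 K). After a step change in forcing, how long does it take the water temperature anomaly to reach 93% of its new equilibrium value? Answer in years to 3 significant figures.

2.04 years

Areal heat capacity C = ρ c_p D = 1030 × 4130 × 67.3 = 2.86×10^8 J/(m^2 K).
τ = C / λ = 2.86×10^8 / 11.8 = 2.43×10^7 s.
Fraction reached: 1 − e^(−t/τ) = 0.93 ⇒ t = −τ ln(1 − 0.93) = τ × 2.66.
t = 6.45×10^7 s = 2.04 years.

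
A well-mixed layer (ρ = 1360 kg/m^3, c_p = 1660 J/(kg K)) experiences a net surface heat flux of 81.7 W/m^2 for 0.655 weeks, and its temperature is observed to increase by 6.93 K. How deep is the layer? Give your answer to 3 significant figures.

2.07 m

Heat input Q = F Δt = 81.7 × 3.96×10^5 s = 3.24×10^7 J/m².
Required areal heat capacity C = Q / ΔT = 4.67×10^6 J/(m²·K).
Depth D = C / (ρ c_p) = 4.67×10^6 / (1360 × 1660) = 2.07 m.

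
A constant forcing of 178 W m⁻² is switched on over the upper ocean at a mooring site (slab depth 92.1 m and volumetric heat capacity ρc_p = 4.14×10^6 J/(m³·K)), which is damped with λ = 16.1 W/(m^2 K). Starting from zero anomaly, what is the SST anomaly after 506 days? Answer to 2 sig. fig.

Areal heat capacity C = ρc_p × D = 4.14×10^6 × 92.1 = 3.81×10^8 J/(m^2 K).
τ = C / λ = 3.81×10^8 / 16.1 = 2.37×10^7 s.
Equilibrium anomaly ΔT_eq = F / λ = 178 / 16.1 = 11.1 K.
t = 506 days = 4.37×10^7 s, so t/τ = 1.85.
ΔT(t) = ΔT_eq (1 − e^(−t/τ)) = 11.1 × (1 − e^−1.85) = 9.31 K.

9.3 K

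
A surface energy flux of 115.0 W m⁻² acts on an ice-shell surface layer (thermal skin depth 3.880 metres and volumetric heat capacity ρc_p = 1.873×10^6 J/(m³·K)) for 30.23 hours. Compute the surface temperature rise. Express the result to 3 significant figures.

1.72 K

Areal heat capacity C = ρc_p × D = 1.873×10^6 × 3.880 = 7.27×10^6 J/(m²·K).
Net heat input Q = F Δt = 115.0 × (30.23 hours × 3600 s/hour) = 1.25×10^7 J/m².
ΔT = Q / C = 1.25×10^7 / 7.27×10^6 = 1.72 K.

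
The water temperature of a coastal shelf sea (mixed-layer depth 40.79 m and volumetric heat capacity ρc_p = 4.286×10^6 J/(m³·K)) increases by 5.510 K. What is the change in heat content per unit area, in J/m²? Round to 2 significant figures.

Areal heat capacity C = ρc_p × D = 4.286×10^6 × 40.79 = 1.75×10^8 J m⁻² K⁻¹.
ΔQ = C ΔT = 1.75×10^8 × 5.510 = 9.63×10^8 J/m².

9.6×10^8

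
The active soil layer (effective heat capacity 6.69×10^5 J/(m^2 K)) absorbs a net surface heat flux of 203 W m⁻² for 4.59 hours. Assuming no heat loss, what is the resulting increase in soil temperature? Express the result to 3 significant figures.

Areal heat capacity C = 6.69×10^5 J/(m^2 K) (given).
Net heat input Q = F Δt = 203 × (4.59 hours × 3600 s/hour) = 3.35×10^6 J/m².
ΔT = Q / C = 3.35×10^6 / 6.69×10^5 = 5.01 K.

5.01 K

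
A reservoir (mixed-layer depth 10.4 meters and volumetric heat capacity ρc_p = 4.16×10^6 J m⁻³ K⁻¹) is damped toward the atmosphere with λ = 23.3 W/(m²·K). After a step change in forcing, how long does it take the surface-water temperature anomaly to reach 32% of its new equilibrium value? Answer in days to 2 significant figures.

8.3 days

Areal heat capacity C = ρc_p × D = 4.16×10^6 × 10.4 = 4.33×10^7 J/(m^2 K).
τ = C / λ = 4.33×10^7 / 23.3 = 1.86×10^6 s.
Fraction reached: 1 − e^(−t/τ) = 0.32 ⇒ t = −τ ln(1 − 0.32) = τ × 0.386.
t = 7.16×10^5 s = 8.29 days.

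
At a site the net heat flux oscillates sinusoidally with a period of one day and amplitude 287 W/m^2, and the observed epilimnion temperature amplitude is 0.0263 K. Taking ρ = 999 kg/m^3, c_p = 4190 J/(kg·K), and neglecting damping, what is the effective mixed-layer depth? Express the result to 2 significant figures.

ω = 2π / 86400 s = 7.27×10^-5 s⁻¹.
Required C = F₀ / (A ω) = 287 / (0.0263 × 7.27×10^-5) = 1.50×10^8 J/(m²·K).
D = C / (ρ c_p) = 1.50×10^8 / (999 × 4190) = 35.8 m.

36 m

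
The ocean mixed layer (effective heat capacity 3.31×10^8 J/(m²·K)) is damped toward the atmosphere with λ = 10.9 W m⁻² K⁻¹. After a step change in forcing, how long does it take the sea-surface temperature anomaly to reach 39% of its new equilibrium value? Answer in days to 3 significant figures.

Areal heat capacity C = 3.31×10^8 J/(m²·K) (given).
τ = C / λ = 3.31×10^8 / 10.9 = 3.04×10^7 s.
Fraction reached: 1 − e^(−t/τ) = 0.39 ⇒ t = −τ ln(1 − 0.39) = τ × 0.494.
t = 1.50×10^7 s = 174 days.

174 days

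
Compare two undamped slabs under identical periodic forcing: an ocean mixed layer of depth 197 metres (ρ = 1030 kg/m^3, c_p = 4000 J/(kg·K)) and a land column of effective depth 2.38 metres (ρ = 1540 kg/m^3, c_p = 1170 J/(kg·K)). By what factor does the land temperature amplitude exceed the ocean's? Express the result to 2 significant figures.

190

C_ocean = 1030 × 4000 × 197 = 8.12×10^8 J/(m²·K).
C_land = 1540 × 1170 × 2.38 = 4.29×10^6 J/(m²·K).
Undamped amplitude ∝ 1/C, so A_land/A_ocean = C_ocean/C_land = 189.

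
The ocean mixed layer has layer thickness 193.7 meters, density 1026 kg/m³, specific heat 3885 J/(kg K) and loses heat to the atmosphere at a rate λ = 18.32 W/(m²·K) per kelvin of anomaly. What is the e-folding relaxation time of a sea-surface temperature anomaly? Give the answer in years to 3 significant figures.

Areal heat capacity C = ρ c_p D = 1026 × 3885 × 193.7 = 7.72×10^8 J/(m²·K).
Relaxation time τ = C / λ = 7.72×10^8 / 18.32 = 4.21×10^7 s.
In years: 4.21×10^7 s / (3.156×10^7 s/year) = 1.34 years.

1.34 years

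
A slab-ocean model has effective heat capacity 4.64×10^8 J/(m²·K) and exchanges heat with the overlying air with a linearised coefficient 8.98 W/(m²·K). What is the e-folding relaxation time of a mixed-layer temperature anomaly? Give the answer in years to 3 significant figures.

1.64 years

Areal heat capacity C = 4.64×10^8 J/(m²·K) (given).
Relaxation time τ = C / λ = 4.64×10^8 / 8.98 = 5.17×10^7 s.
In years: 5.17×10^7 s / (3.156×10^7 s/year) = 1.64 years.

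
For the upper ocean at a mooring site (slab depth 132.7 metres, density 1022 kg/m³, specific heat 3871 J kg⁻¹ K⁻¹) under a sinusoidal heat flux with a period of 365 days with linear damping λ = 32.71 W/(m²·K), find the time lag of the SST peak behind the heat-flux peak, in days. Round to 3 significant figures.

73.6 days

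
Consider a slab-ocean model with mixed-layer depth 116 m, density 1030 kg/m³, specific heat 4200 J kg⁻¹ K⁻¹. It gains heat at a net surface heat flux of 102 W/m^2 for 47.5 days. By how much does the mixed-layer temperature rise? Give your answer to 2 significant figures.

0.83 K

Areal heat capacity C = ρ c_p D = 1030 × 4200 × 116 = 5.02×10^8 J m⁻² K⁻¹.
Net heat input Q = F Δt = 102 × (47.5 days × 86400 s/day) = 4.19×10^8 J/m².
ΔT = Q / C = 4.19×10^8 / 5.02×10^8 = 0.834 K.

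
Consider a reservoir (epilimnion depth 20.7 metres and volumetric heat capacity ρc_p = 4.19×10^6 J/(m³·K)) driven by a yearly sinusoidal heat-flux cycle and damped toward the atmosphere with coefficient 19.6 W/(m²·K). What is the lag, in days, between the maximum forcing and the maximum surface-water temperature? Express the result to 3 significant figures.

Areal heat capacity C = ρc_p × D = 4.19×10^6 × 20.7 = 8.67×10^7 J/(m^2 K).
ω = 2π / 3.15×10^7 s = 1.99×10^-7 s⁻¹.
Phase lag φ = arctan(Cω/λ) = arctan(17.3/19.6) = 0.723 rad.
Time lag = φ / ω = 0.723 / 1.99×10^-7 = 3.63×10^6 s = 42.0 days.

42.0 days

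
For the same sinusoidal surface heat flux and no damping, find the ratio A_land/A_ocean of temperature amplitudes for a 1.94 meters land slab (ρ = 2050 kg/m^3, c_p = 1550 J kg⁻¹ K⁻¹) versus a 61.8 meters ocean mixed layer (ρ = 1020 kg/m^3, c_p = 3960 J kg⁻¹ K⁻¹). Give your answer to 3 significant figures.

C_ocean = 1020 × 3960 × 61.8 = 2.50×10^8 J/(m²·K).
C_land = 2050 × 1550 × 1.94 = 6.16×10^6 J/(m²·K).
Undamped amplitude ∝ 1/C, so A_land/A_ocean = C_ocean/C_land = 40.5.

40.5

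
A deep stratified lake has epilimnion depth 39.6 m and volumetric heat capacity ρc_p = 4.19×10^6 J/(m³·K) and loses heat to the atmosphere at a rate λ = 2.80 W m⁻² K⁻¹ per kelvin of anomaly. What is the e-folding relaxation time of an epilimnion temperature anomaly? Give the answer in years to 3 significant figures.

1.88 years

Areal heat capacity C = ρc_p × D = 4.19×10^6 × 39.6 = 1.66×10^8 J m⁻² K⁻¹.
Relaxation time τ = C / λ = 1.66×10^8 / 2.80 = 5.93×10^7 s.
In years: 5.93×10^7 s / (3.156×10^7 s/year) = 1.88 years.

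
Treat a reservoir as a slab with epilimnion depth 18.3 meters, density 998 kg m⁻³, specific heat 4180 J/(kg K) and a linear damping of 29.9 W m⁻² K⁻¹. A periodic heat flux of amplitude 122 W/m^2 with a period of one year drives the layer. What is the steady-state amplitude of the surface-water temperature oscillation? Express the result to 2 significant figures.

Areal heat capacity C = ρ c_p D = 998 × 4180 × 18.3 = 7.63×10^7 J m⁻² K⁻¹.
Angular frequency ω = 2π / T = 2π / 3.15×10^7 s = 1.99×10^-7 s⁻¹.
√((Cω)² + λ²) = √((15.2)² + 29.9²) = 33.5 W/(m²·K).
Amplitude A = F₀ / √((Cω)²+λ²) = 122 / 33.5 = 3.64 K.

3.6 K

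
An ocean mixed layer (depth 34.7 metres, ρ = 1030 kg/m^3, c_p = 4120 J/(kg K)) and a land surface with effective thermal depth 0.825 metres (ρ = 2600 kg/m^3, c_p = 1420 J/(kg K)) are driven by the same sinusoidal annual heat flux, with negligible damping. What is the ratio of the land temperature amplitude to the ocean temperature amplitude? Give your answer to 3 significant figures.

C_ocean = 1030 × 4120 × 34.7 = 1.47×10^8 J/(m²·K).
C_land = 2600 × 1420 × 0.825 = 3.05×10^6 J/(m²·K).
Undamped amplitude ∝ 1/C, so A_land/A_ocean = C_ocean/C_land = 48.3.

48.3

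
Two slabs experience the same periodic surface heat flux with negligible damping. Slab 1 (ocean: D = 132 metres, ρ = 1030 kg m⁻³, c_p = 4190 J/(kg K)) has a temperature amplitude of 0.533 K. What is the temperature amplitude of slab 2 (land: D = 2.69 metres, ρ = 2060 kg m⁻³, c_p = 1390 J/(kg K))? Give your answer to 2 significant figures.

C_ocean = 5.70×10^8 J/(m²·K); C_land = 7.70×10^6 J/(m²·K).
A ∝ 1/C ⇒ A_land = A_ocean × C_ocean/C_land = 0.533 × 74.0 = 39.4 K.

39 K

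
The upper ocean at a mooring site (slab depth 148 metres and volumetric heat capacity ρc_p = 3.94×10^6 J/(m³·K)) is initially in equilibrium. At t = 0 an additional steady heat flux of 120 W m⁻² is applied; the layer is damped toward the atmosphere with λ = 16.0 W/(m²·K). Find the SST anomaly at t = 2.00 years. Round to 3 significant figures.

Areal heat capacity C = ρc_p × D = 3.94×10^6 × 148 = 5.83×10^8 J m⁻² K⁻¹.
τ = C / λ = 5.83×10^8 / 16.0 = 3.64×10^7 s.
Equilibrium anomaly ΔT_eq = F / λ = 120 / 16.0 = 7.50 K.
t = 2.00 years = 6.31×10^7 s, so t/τ = 1.73.
ΔT(t) = ΔT_eq (1 − e^(−t/τ)) = 7.50 × (1 − e^−1.73) = 6.17 K.

6.17 K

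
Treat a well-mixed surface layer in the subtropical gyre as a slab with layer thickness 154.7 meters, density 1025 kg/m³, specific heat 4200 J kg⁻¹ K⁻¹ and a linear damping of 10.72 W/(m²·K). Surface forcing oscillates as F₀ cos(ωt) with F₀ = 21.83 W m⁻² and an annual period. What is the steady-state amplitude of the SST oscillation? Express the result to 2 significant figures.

0.16 K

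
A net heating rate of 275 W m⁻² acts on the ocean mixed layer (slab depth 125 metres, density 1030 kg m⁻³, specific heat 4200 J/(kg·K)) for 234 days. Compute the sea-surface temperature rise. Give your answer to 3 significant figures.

10.3 K

Areal heat capacity C = ρ c_p D = 1030 × 4200 × 125 = 5.41×10^8 J/(m²·K).
Net heat input Q = F Δt = 275 × (234 days × 86400 s/day) = 5.56×10^9 J/m².
ΔT = Q / C = 5.56×10^9 / 5.41×10^8 = 10.3 K.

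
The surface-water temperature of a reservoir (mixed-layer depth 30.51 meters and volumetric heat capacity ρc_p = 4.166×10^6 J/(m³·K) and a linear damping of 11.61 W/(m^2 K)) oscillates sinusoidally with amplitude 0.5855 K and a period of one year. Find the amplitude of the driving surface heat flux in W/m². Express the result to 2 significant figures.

16

Areal heat capacity C = ρc_p × D = 4.166×10^6 × 30.51 = 1.27×10^8 J/(m²·K).
ω = 2π / 3.15×10^7 s = 1.99×10^-7 s⁻¹.
√((Cω)² + λ²) = √((25.3)² + 11.61²) = 27.9 W/(m²·K).
F₀ = A × √((Cω)²+λ²) = 0.5855 × 27.9 = 16.3 W/m².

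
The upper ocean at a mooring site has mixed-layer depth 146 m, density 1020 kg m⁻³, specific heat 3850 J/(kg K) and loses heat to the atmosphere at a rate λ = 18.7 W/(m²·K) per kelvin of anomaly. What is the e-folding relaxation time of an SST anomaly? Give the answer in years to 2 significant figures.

Areal heat capacity C = ρ c_p D = 1020 × 3850 × 146 = 5.73×10^8 J/(m^2 K).
Relaxation time τ = C / λ = 5.73×10^8 / 18.7 = 3.07×10^7 s.
In years: 3.07×10^7 s / (3.156×10^7 s/year) = 0.972 years.

0.97 years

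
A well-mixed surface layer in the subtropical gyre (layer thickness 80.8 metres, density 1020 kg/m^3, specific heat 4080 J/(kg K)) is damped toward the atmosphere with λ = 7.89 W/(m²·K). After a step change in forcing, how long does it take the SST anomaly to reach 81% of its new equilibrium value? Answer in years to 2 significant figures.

2.2 years

Areal heat capacity C = ρ c_p D = 1020 × 4080 × 80.8 = 3.36×10^8 J/(m^2 K).
τ = C / λ = 3.36×10^8 / 7.89 = 4.26×10^7 s.
Fraction reached: 1 − e^(−t/τ) = 0.81 ⇒ t = −τ ln(1 − 0.81) = τ × 1.66.
t = 7.08×10^7 s = 2.24 years.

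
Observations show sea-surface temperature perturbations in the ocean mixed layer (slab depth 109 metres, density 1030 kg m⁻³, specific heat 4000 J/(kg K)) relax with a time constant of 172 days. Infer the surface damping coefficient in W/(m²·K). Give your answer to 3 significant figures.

30.2

Areal heat capacity C = ρ c_p D = 1030 × 4000 × 109 = 4.49×10^8 J/(m²·K).
τ = 172 days = 1.49×10^7 s.
λ = C / τ = 4.49×10^8 / 1.49×10^7 = 30.2 W/(m²·K).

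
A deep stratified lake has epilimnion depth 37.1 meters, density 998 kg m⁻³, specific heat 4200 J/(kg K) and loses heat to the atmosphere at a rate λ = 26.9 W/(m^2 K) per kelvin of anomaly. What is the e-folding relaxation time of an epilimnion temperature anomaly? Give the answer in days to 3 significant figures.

66.9 days

Areal heat capacity C = ρ c_p D = 998 × 4200 × 37.1 = 1.56×10^8 J m⁻² K⁻¹.
Relaxation time τ = C / λ = 1.56×10^8 / 26.9 = 5.78×10^6 s.
In days: 5.78×10^6 s / (86400 s/day) = 66.9 days.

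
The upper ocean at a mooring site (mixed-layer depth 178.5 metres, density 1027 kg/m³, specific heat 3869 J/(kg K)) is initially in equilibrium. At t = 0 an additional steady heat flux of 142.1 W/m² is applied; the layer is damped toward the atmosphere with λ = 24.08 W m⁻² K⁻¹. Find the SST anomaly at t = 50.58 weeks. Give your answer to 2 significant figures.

Areal heat capacity C = ρ c_p D = 1027 × 3869 × 178.5 = 7.09×10^8 J/(m²·K).
τ = C / λ = 7.09×10^8 / 24.08 = 2.95×10^7 s.
Equilibrium anomaly ΔT_eq = F / λ = 142.1 / 24.08 = 5.90 K.
t = 50.58 weeks = 3.06×10^7 s, so t/τ = 1.04.
ΔT(t) = ΔT_eq (1 − e^(−t/τ)) = 5.90 × (1 − e^−1.04) = 3.81 K.

3.8 K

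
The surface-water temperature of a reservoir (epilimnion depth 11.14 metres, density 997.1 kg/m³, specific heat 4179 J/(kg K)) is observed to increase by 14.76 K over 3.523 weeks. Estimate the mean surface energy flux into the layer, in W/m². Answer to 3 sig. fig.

322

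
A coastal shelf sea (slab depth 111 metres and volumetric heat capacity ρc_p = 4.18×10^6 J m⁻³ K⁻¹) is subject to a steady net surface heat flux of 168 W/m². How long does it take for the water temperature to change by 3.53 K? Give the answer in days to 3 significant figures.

Areal heat capacity C = ρc_p × D = 4.18×10^6 × 111 = 4.64×10^8 J/(m^2 K).
Time required: Δt = C ΔT / F = 4.64×10^8 × 3.53 / 168 = 9.75×10^6 s.
In days: 9.75×10^6 s / (86400 s/day) = 113 days.

113 days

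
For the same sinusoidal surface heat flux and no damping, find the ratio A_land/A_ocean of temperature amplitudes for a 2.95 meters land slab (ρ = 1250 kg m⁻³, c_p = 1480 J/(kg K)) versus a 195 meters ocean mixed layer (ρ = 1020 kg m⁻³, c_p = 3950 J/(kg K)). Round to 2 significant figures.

C_ocean = 1020 × 3950 × 195 = 7.86×10^8 J/(m²·K).
C_land = 1250 × 1480 × 2.95 = 5.46×10^6 J/(m²·K).
Undamped amplitude ∝ 1/C, so A_land/A_ocean = C_ocean/C_land = 144.

140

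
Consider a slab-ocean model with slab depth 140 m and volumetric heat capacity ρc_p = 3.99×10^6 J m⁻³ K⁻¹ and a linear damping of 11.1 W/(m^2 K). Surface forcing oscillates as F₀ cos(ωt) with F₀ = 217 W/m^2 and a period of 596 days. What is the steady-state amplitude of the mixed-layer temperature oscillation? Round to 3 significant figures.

3.14 K

Areal heat capacity C = ρc_p × D = 3.99×10^6 × 140 = 5.59×10^8 J/(m²·K).
Angular frequency ω = 2π / T = 2π / 5.15×10^7 s = 1.22×10^-7 s⁻¹.
√((Cω)² + λ²) = √((68.2)² + 11.1²) = 69.1 W/(m²·K).
Amplitude A = F₀ / √((Cω)²+λ²) = 217 / 69.1 = 3.14 K.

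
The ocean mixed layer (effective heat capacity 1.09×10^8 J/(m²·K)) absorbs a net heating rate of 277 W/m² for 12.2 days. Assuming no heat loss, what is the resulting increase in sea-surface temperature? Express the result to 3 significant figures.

Areal heat capacity C = 1.09×10^8 J/(m²·K) (given).
Net heat input Q = F Δt = 277 × (12.2 days × 86400 s/day) = 2.92×10^8 J/m².
ΔT = Q / C = 2.92×10^8 / 1.09×10^8 = 2.68 K.

2.68 K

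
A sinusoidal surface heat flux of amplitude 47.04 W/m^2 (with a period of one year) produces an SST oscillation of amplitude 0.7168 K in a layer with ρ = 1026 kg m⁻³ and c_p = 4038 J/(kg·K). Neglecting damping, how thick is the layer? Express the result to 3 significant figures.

ω = 2π / 3.15×10^7 s = 1.99×10^-7 s⁻¹.
Required C = F₀ / (A ω) = 47.04 / (0.7168 × 1.99×10^-7) = 3.29×10^8 J/(m²·K).
D = C / (ρ c_p) = 3.29×10^8 / (1026 × 4038) = 79.5 m.

79.5 m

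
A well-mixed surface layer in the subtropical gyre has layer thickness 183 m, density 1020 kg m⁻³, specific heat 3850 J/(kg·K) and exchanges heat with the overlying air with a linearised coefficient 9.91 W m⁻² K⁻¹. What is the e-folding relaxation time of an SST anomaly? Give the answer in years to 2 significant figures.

Areal heat capacity C = ρ c_p D = 1020 × 3850 × 183 = 7.19×10^8 J/(m²·K).
Relaxation time τ = C / λ = 7.19×10^8 / 9.91 = 7.25×10^7 s.
In years: 7.25×10^7 s / (3.156×10^7 s/year) = 2.30 years.

2.3 years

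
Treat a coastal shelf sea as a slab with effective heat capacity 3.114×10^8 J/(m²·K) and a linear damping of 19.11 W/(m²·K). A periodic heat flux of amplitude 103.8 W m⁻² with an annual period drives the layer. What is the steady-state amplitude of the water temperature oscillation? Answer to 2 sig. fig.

1.6 K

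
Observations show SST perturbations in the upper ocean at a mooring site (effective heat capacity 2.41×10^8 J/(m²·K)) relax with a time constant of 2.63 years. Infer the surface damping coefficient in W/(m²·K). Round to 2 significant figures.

2.9

Areal heat capacity C = 2.41×10^8 J/(m²·K) (given).
τ = 2.63 years = 8.30×10^7 s.
λ = C / τ = 2.41×10^8 / 8.30×10^7 = 2.90 W/(m²·K).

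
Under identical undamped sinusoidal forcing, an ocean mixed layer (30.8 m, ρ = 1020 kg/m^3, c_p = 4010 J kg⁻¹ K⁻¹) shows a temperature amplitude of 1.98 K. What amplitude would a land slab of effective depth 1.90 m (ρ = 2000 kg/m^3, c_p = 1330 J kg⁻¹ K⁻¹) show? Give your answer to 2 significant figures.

49 K

C_ocean = 1.26×10^8 J/(m²·K); C_land = 5.05×10^6 J/(m²·K).
A ∝ 1/C ⇒ A_land = A_ocean × C_ocean/C_land = 1.98 × 24.9 = 49.4 K.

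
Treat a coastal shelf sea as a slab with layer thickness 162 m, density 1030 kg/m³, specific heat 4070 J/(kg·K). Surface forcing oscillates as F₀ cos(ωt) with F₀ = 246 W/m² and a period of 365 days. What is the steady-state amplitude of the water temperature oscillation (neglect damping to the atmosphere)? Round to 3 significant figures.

1.82 K

Areal heat capacity C = ρ c_p D = 1030 × 4070 × 162 = 6.79×10^8 J m⁻² K⁻¹.
Angular frequency ω = 2π / T = 2π / 3.15×10^7 s = 1.99×10^-7 s⁻¹.
Cω = 6.79×10^8 × 1.99×10^-7 = 135 W/(m²·K).
Amplitude A = F₀ / (Cω) = 246 / 135 = 1.82 K.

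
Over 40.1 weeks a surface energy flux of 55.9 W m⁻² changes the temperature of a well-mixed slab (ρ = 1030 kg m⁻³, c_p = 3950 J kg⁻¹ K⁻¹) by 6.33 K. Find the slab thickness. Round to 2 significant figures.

53 m

Heat input Q = F Δt = 55.9 × 2.43×10^7 s = 1.36×10^9 J/m².
Required areal heat capacity C = Q / ΔT = 2.14×10^8 J/(m²·K).
Depth D = C / (ρ c_p) = 2.14×10^8 / (1030 × 3950) = 52.6 m.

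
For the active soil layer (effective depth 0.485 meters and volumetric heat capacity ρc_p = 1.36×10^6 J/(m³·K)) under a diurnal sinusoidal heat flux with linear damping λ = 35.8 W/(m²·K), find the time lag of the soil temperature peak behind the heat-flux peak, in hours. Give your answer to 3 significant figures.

Areal heat capacity C = ρc_p × D = 1.36×10^6 × 0.485 = 6.60×10^5 J m⁻² K⁻¹.
ω = 2π / 86400 s = 7.27×10^-5 s⁻¹.
Phase lag φ = arctan(Cω/λ) = arctan(48.0/35.8) = 0.930 rad.
Time lag = φ / ω = 0.930 / 7.27×10^-5 = 12800 s = 3.55 hours.

3.55 hours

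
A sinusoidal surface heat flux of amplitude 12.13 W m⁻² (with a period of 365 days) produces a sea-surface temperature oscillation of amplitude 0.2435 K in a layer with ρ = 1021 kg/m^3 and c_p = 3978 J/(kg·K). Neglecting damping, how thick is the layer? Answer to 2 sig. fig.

62 m

ω = 2π / 3.15×10^7 s = 1.99×10^-7 s⁻¹.
Required C = F₀ / (A ω) = 12.13 / (0.2435 × 1.99×10^-7) = 2.50×10^8 J/(m²·K).
D = C / (ρ c_p) = 2.50×10^8 / (1021 × 3978) = 61.6 m.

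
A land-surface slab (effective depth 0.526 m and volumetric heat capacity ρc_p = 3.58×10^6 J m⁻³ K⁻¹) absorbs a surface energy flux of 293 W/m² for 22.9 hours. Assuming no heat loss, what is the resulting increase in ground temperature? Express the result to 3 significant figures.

12.8 K

Areal heat capacity C = ρc_p × D = 3.58×10^6 × 0.526 = 1.88×10^6 J m⁻² K⁻¹.
Net heat input Q = F Δt = 293 × (22.9 hours × 3600 s/hour) = 2.42×10^7 J/m².
ΔT = Q / C = 2.42×10^7 / 1.88×10^6 = 12.8 K.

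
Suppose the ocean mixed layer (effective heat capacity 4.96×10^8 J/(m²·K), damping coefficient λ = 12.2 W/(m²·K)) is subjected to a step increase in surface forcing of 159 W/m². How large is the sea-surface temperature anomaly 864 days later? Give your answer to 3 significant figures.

11.0 K

Areal heat capacity C = 4.96×10^8 J/(m²·K) (given).
τ = C / λ = 4.96×10^8 / 12.2 = 4.07×10^7 s.
Equilibrium anomaly ΔT_eq = F / λ = 159 / 12.2 = 13.0 K.
t = 864 days = 7.46×10^7 s, so t/τ = 1.84.
ΔT(t) = ΔT_eq (1 − e^(−t/τ)) = 13.0 × (1 − e^−1.84) = 11.0 K.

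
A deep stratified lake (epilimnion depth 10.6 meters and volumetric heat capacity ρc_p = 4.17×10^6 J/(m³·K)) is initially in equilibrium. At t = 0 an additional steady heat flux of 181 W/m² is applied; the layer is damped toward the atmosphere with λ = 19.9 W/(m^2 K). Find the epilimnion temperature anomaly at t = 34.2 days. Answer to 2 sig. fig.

6.7 K

Areal heat capacity C = ρc_p × D = 4.17×10^6 × 10.6 = 4.42×10^7 J/(m²·K).
τ = C / λ = 4.42×10^7 / 19.9 = 2.22×10^6 s.
Equilibrium anomaly ΔT_eq = F / λ = 181 / 19.9 = 9.10 K.
t = 34.2 days = 2.95×10^6 s, so t/τ = 1.33.
ΔT(t) = ΔT_eq (1 − e^(−t/τ)) = 9.10 × (1 − e^−1.33) = 6.69 K.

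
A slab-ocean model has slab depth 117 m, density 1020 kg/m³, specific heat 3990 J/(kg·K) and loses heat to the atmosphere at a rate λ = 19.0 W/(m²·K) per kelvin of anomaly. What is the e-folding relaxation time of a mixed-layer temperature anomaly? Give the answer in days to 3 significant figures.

290 days

Areal heat capacity C = ρ c_p D = 1020 × 3990 × 117 = 4.76×10^8 J m⁻² K⁻¹.
Relaxation time τ = C / λ = 4.76×10^8 / 19.0 = 2.51×10^7 s.
In days: 2.51×10^7 s / (86400 s/day) = 290 days.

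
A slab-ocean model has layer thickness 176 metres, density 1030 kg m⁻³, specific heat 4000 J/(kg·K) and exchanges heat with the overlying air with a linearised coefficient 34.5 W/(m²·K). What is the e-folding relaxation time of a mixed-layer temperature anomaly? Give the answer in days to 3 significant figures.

243 days

Areal heat capacity C = ρ c_p D = 1030 × 4000 × 176 = 7.25×10^8 J/(m²·K).
Relaxation time τ = C / λ = 7.25×10^8 / 34.5 = 2.10×10^7 s.
In days: 2.10×10^7 s / (86400 s/day) = 243 days.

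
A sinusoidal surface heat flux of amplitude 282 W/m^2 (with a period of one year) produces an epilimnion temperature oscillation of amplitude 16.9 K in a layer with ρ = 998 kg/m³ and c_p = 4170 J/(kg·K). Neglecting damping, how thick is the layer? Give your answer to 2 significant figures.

20 m

ω = 2π / 3.15×10^7 s = 1.99×10^-7 s⁻¹.
Required C = F₀ / (A ω) = 282 / (16.9 × 1.99×10^-7) = 8.38×10^7 J/(m²·K).
D = C / (ρ c_p) = 8.38×10^7 / (998 × 4170) = 20.1 m.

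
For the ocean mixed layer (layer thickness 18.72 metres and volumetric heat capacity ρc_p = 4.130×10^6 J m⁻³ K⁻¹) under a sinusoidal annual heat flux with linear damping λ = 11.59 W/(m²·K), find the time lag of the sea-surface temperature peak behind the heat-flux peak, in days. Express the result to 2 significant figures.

Areal heat capacity C = ρc_p × D = 4.130×10^6 × 18.72 = 7.73×10^7 J m⁻² K⁻¹.
ω = 2π / 3.15×10^7 s = 1.99×10^-7 s⁻¹.
Phase lag φ = arctan(Cω/λ) = arctan(15.4/11.59) = 0.926 rad.
Time lag = φ / ω = 0.926 / 1.99×10^-7 = 4.65×10^6 s = 53.8 days.

54 days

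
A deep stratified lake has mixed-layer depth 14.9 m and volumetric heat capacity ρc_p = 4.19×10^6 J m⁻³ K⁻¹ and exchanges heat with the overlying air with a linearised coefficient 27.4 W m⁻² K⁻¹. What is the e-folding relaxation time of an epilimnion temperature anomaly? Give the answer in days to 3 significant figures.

26.4 days

Areal heat capacity C = ρc_p × D = 4.19×10^6 × 14.9 = 6.24×10^7 J/(m²·K).
Relaxation time τ = C / λ = 6.24×10^7 / 27.4 = 2.28×10^6 s.
In days: 2.28×10^6 s / (86400 s/day) = 26.4 days.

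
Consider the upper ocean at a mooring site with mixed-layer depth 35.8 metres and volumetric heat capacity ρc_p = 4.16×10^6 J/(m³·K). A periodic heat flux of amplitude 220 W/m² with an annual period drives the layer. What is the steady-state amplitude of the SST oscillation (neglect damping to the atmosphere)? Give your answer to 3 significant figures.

7.41 K

Areal heat capacity C = ρc_p × D = 4.16×10^6 × 35.8 = 1.49×10^8 J m⁻² K⁻¹.
Angular frequency ω = 2π / T = 2π / 3.15×10^7 s = 1.99×10^-7 s⁻¹.
Cω = 1.49×10^8 × 1.99×10^-7 = 29.7 W/(m²·K).
Amplitude A = F₀ / (Cω) = 220 / 29.7 = 7.41 K.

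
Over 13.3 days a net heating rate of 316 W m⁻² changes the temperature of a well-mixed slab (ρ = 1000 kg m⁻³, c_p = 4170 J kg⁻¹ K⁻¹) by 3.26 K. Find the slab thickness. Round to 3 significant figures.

26.7 m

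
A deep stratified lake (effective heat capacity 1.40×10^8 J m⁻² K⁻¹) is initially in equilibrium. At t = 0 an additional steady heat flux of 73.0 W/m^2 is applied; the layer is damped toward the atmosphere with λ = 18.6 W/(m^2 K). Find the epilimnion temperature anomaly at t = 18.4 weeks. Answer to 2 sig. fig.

Areal heat capacity C = 1.40×10^8 J m⁻² K⁻¹ (given).
τ = C / λ = 1.40×10^8 / 18.6 = 7.53×10^6 s.
Equilibrium anomaly ΔT_eq = F / λ = 73.0 / 18.6 = 3.92 K.
t = 18.4 weeks = 1.11×10^7 s, so t/τ = 1.48.
ΔT(t) = ΔT_eq (1 − e^(−t/τ)) = 3.92 × (1 − e^−1.48) = 3.03 K.

3.0 K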